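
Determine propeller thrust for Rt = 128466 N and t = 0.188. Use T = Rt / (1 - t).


Formula: T = Rt / (1 - t)
Step 1 — (1 - t) = 1 - 0.188 = 0.812
Step 2 — T = 128466 / 0.812 ≈ 158210 N (5 s.f.)

158210 N


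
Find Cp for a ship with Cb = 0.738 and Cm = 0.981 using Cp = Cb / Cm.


Formula: Cp = Cb / Cm
Substituting: Cp = 0.738 / 0.981
Result: Cp ≈ 0.75229 (5 s.f.)

0.75229


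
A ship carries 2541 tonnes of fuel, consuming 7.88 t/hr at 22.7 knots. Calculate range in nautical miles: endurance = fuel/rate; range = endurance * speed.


Formula: endurance = fuel / rate; range = endurance * speed
Step 1 — endurance = 2541 / 7.88 = 322.4619 hours
Step 2 — range = 322.4619 * 22.7 ≈ 7319.9 nautical miles (5 s.f.)

7319.9 NM


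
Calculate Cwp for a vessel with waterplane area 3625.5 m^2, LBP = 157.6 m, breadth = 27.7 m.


Formula: Cwp = Aw / (L * B)
Step 1 — L * B = 157.6 * 27.7 = 4365.52 m^2
Step 2 — Cwp = 3625.5 / 4365.52 ≈ 0.83049 (5 s.f.)

0.83049


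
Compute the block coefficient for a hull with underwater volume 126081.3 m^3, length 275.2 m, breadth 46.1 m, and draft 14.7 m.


Formula: Cb = V / (L * B * T)
Step 1 — L * B * T = 275.2 * 46.1 * 14.7 = 186494.784 m^3
Step 2 — Cb = 126081.3 / 186494.784 ≈ 0.67606 (5 s.f.)

0.67606


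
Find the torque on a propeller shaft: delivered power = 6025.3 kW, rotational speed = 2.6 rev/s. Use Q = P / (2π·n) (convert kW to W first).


Formula: Q = P_W / (2 * pi * n)
Step 1 — P_W = 6025.3 kW * 1000 = 6025300.0 W
Step 2 — 2 * pi * n = 2 * pi * 2.6 = 16.336282
Step 3 — Q = 6025300.0 / 16.336282 ≈ 368830 N·m (5 s.f.)

368830 N·m


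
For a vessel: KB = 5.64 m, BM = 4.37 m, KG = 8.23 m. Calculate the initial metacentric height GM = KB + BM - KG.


Formula: GM = KB + BM - KG
Step 1 — KM = KB + BM = 5.64 + 4.37 = 10.01 m
Step 2 — GM = KM - KG = 10.01 - 8.23 = 1.78 m

1.78 m


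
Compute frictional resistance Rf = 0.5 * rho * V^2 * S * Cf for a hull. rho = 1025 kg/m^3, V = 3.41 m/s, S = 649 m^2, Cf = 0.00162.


Formula: Rf = 0.5 * rho * V^2 * S * Cf
Step 1 — V^2 = 3.41^2 = 11.6281
Step 2 — 0.5 * rho * V^2 = 0.5 * 1025 * 11.6281 = 5959.40125
Step 3 — Rf = 5959.40125 * 649 * 0.00162 ≈ 6265.6 N (5 s.f.)

6265.6 N


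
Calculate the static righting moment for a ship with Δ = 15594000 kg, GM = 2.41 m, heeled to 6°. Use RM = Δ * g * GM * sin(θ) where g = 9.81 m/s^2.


Formula: GZ = GM * sin(theta); RM = disp * g * GZ
Step 1 — GZ = 2.41 * sin(6°) = 2.41 * 0.104528 = 0.251912 m
Step 2 — RM = 15594000 * 9.81 * 0.251912 ≈ 38537000 N·m (5 s.f.)

38537000 N·m


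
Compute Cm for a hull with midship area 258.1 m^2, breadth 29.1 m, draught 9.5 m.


Formula: Cm = Am / (B * T)
Step 1 — B * T = 29.1 * 9.5 = 276.45 m^2
Step 2 — Cm = 258.1 / 276.45 ≈ 0.93362 (5 s.f.)

0.93362


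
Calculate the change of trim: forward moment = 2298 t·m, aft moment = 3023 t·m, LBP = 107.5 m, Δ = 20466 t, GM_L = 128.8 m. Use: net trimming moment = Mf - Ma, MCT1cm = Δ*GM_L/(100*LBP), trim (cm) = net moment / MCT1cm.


Formula: net trimming moment = Mf - Ma; MCT1cm = Δ*GM_L/(100*LBP); trim = net moment / MCT1cm
Step 1 — net trimming moment = 2298 - 3023 = -725 t·m
Step 2 — MCT1cm = 20466 * 128.8 / (100 * 107.5) = 245.2112 t·m/cm
Step 3 — trim = -725 / 245.2112 ≈ -2.9566 cm (5 s.f.)

-2.9566 cm


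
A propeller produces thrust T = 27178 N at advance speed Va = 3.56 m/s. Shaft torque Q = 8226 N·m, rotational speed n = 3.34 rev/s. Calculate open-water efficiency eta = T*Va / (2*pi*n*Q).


Formula: eta = T * Va / (2 * pi * n * Q)
Step 1 — numerator = T * Va = 27178 * 3.56 = 96753.68
Step 2 — 2 * pi * n = 2 * pi * 3.34 = 20.985839
Step 3 — denominator = 20.985839 * 8226 = 172629.51
Step 4 — eta = 96753.68 / 172629.51 ≈ 0.56047 (5 s.f.)

0.56047


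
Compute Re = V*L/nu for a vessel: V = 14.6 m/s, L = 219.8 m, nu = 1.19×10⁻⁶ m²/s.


Formula: Re = V * L / nu
Step 1 — V * L = 14.6 * 219.8 = 3209.08 m^2/s
Step 2 — Re = 3209.08 / 1.19e-6 = 2.70e+09

2.70e+09


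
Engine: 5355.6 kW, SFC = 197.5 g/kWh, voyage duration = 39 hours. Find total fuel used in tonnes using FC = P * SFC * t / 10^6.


Formula: FC (tonnes) = P * SFC * t / 1,000,000
Step 1 — P * SFC * t = 5355.6 * 197.5 * 39 = 41251509.0 g
Step 2 — FC (tonnes) = 41251509.0 / 1,000,000 ≈ 41.252 tonnes (5 s.f.)

41.252 tonnes


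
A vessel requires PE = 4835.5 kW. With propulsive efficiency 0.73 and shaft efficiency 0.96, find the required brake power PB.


Formula: PB = PE / (eta_D * eta_S)
Step 1 — combined efficiency = eta_D * eta_S = 0.73 * 0.96 = 0.7008
Step 2 — PB = 4835.5 / 0.7008 ≈ 6900.0 kW (5 s.f.)

6900.0 kW


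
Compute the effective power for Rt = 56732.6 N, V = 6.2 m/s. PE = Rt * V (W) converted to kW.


Formula: PE = Rt * V / 1000 (kW)
Step 1 — PE (W) = 56732.6 * 6.2 = 351742.12 W
Step 2 — PE (kW) = 351742.12 / 1000 ≈ 351.74 kW (5 s.f.)

351.74 kW


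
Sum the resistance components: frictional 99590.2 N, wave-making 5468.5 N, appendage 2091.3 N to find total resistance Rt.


Formula: Rt = Rf + Rw + Ra
Substituting: Rt = 99590.2 + 5468.5 + 2091.3
Result: Rt = 107150.0 N

107150.0 N


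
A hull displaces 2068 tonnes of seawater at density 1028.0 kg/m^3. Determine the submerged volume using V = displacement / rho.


Formula: V = mass / rho
Step 1 — convert tonnes to kg: 2068 t * 1000 = 2068000 kg
Step 2 — V = 2068000 / 1028.0 ≈ 2011.7 m^3 (5 s.f.)

2011.7 m^3


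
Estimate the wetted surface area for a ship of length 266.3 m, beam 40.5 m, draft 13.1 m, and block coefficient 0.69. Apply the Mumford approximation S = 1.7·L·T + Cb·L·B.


Formula: S = 1.7*L*T + V/T with V = Cb*L*B*T, i.e. S = L * (1.7*T + Cb*B)
Step 1 — 1.7*T = 1.7 * 13.1 = 22.27 m
Step 2 — Cb*B = 0.69 * 40.5 = 27.945 m
Step 3 — 1.7*T + Cb*B = 22.27 + 27.945 = 50.215 m
Step 4 — S = 266.3 * 50.215 ≈ 13372 m^2 (5 s.f.)

13372 m^2


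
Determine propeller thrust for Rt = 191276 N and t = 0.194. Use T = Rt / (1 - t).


Formula: T = Rt / (1 - t)
Step 1 — (1 - t) = 1 - 0.194 = 0.806
Step 2 — T = 191276 / 0.806 ≈ 237320 N (5 s.f.)

237320 N


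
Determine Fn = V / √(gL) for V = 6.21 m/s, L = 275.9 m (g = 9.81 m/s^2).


Formula: Fn = V / sqrt(g * L)
Step 1 — g * L = 9.81 * 275.9 = 2706.579
Step 2 — sqrt(g * L) = sqrt(2706.579) = 52.024792
Step 3 — Fn = 6.21 / 52.024792 ≈ 0.11937 (5 s.f.)

0.11937


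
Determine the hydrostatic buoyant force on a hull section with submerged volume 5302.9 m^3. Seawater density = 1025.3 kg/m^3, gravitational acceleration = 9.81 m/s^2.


Formula: Fb = rho * g * V
Substituting: Fb = 1025.3 * 9.81 * 5302.9
Intermediate: 1025.3 * 9.81 = 10058.193
Result: Fb = 10058.193 * 5302.9 ≈ 53338000 N (5 s.f.)

53338000 N


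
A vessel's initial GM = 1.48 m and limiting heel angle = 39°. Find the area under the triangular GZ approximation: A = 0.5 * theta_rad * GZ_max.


Formula: GZ_max = GM * sin(theta); Area = 0.5 * theta_rad * GZ_max
Step 1 — GZ_max = 1.48 * sin(39°) = 1.48 * 0.62932 = 0.931394 m
Step 2 — theta_rad = 39 * pi/180 = 0.680678 rad
Step 3 — Area = 0.5 * 0.680678 * 0.931394 ≈ 0.31699 m·rad (5 s.f.)

0.31699 m·rad


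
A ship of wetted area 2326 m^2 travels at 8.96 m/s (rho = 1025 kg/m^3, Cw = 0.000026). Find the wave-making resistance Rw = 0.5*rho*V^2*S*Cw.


Formula: Rw = 0.5 * rho * V^2 * S * Cw
Step 1 — V^2 = 8.96^2 = 80.2816
Step 2 — 0.5 * rho * V^2 = 0.5 * 1025 * 80.2816 = 41144.32
Step 3 — Rw = 41144.32 * 2326 * 0.000026 ≈ 2488.2 N (5 s.f.)

2488.2 N


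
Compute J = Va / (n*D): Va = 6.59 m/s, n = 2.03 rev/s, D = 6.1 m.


Formula: J = Va / (n * D)
Step 1 — n * D = 2.03 * 6.1 = 12.383
Step 2 — J = 6.59 / 12.383 ≈ 0.53218 (5 s.f.)

0.53218


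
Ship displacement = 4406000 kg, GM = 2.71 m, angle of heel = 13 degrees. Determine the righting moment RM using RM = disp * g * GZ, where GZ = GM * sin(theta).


Formula: GZ = GM * sin(theta); RM = disp * g * GZ
Step 1 — GZ = 2.71 * sin(13°) = 2.71 * 0.224951 = 0.609617 m
Step 2 — RM = 4406000 * 9.81 * 0.609617 ≈ 26349000 N·m (5 s.f.)

26349000 N·m


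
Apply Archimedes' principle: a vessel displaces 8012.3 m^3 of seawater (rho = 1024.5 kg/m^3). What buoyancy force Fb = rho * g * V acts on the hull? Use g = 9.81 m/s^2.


Formula: Fb = rho * g * V
Substituting: Fb = 1024.5 * 9.81 * 8012.3
Intermediate: 1024.5 * 9.81 = 10050.345
Result: Fb = 10050.345 * 8012.3 ≈ 80526000 N (5 s.f.)

80526000 N


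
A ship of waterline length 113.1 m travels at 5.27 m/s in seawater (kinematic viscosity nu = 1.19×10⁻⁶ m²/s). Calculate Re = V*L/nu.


Formula: Re = V * L / nu
Step 1 — V * L = 5.27 * 113.1 = 596.037 m^2/s
Step 2 — Re = 596.037 / 1.19e-6 = 5.01e+08

5.01e+08


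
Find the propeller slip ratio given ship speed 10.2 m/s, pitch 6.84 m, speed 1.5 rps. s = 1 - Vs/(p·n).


Formula: s = 1 - Vs / (p * n)
Step 1 — p * n = 6.84 * 1.5 = 10.26
Step 2 — Vs / (p*n) = 10.2 / 10.26 = 0.994152 (6 d.p.)
Step 3 — s = 1 - 0.994152 = 0.005848

0.005848


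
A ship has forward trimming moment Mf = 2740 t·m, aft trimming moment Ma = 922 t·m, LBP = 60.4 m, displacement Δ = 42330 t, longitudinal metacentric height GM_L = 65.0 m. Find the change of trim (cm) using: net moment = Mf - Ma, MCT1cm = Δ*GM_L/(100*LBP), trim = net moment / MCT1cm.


Formula: net trimming moment = Mf - Ma; MCT1cm = Δ*GM_L/(100*LBP); trim = net moment / MCT1cm
Step 1 — net trimming moment = 2740 - 922 = 1818 t·m
Step 2 — MCT1cm = 42330 * 65.0 / (100 * 60.4) = 455.5381 t·m/cm
Step 3 — trim = 1818 / 455.5381 ≈ 3.9909 cm (5 s.f.)

3.9909 cm


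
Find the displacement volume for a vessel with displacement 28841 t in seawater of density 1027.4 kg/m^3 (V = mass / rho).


Formula: V = mass / rho
Step 1 — convert tonnes to kg: 28841 t * 1000 = 28841000 kg
Step 2 — V = 28841000 / 1027.4 ≈ 28072 m^3 (5 s.f.)

28072 m^3


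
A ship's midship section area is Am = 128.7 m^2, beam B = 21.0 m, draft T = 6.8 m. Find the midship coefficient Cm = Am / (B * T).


Formula: Cm = Am / (B * T)
Step 1 — B * T = 21.0 * 6.8 = 142.8 m^2
Step 2 — Cm = 128.7 / 142.8 ≈ 0.90126 (5 s.f.)

0.90126


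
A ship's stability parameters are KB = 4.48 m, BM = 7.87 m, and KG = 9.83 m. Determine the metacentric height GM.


Formula: GM = KB + BM - KG
Step 1 — KM = KB + BM = 4.48 + 7.87 = 12.35 m
Step 2 — GM = KM - KG = 12.35 - 9.83 = 2.52 m

2.52 m


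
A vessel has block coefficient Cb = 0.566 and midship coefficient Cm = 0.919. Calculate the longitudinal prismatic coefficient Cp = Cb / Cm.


Formula: Cp = Cb / Cm
Substituting: Cp = 0.566 / 0.919
Result: Cp ≈ 0.61589 (5 s.f.)

0.61589


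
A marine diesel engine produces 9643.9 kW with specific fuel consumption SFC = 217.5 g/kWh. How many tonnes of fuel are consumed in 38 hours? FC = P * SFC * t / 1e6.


Formula: FC (tonnes) = P * SFC * t / 1,000,000
Step 1 — P * SFC * t = 9643.9 * 217.5 * 38 = 79706833.5 g
Step 2 — FC (tonnes) = 79706833.5 / 1,000,000 ≈ 79.707 tonnes (5 s.f.)

79.707 tonnes


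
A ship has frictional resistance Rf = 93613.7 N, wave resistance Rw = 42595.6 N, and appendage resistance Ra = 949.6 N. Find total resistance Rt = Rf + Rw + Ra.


Formula: Rt = Rf + Rw + Ra
Substituting: Rt = 93613.7 + 42595.6 + 949.6
Result: Rt = 137158.9 N

137158.9 N


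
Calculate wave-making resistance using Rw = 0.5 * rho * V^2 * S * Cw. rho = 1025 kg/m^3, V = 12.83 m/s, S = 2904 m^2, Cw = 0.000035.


Formula: Rw = 0.5 * rho * V^2 * S * Cw
Step 1 — V^2 = 12.83^2 = 164.6089
Step 2 — 0.5 * rho * V^2 = 0.5 * 1025 * 164.6089 = 84362.06125
Step 3 — Rw = 84362.06125 * 2904 * 0.000035 ≈ 8574.6 N (5 s.f.)

8574.6 N


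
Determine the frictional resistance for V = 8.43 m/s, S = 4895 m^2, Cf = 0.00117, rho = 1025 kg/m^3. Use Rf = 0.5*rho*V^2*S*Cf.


Formula: Rf = 0.5 * rho * V^2 * S * Cf
Step 1 — V^2 = 8.43^2 = 71.0649
Step 2 — 0.5 * rho * V^2 = 0.5 * 1025 * 71.0649 = 36420.76125
Step 3 — Rf = 36420.76125 * 4895 * 0.00117 ≈ 208590 N (5 s.f.)

208590 N


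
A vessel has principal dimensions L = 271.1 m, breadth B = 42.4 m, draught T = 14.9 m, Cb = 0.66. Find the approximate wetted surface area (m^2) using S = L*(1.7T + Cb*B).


Formula: S = 1.7*L*T + V/T with V = Cb*L*B*T, i.e. S = L * (1.7*T + Cb*B)
Step 1 — 1.7*T = 1.7 * 14.9 = 25.33 m
Step 2 — Cb*B = 0.66 * 42.4 = 27.984 m
Step 3 — 1.7*T + Cb*B = 25.33 + 27.984 = 53.314 m
Step 4 — S = 271.1 * 53.314 ≈ 14453 m^2 (5 s.f.)

14453 m^2


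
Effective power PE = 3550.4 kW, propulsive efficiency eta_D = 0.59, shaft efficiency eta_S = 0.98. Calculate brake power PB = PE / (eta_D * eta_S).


Formula: PB = PE / (eta_D * eta_S)
Step 1 — combined efficiency = eta_D * eta_S = 0.59 * 0.98 = 0.5782
Step 2 — PB = 3550.4 / 0.5782 ≈ 6140.4 kW (5 s.f.)

6140.4 kW


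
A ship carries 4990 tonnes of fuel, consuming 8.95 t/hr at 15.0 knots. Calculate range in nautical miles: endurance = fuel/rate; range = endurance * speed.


Formula: endurance = fuel / rate; range = endurance * speed
Step 1 — endurance = 4990 / 8.95 = 557.5419 hours
Step 2 — range = 557.5419 * 15.0 ≈ 8363.1 nautical miles (5 s.f.)

8363.1 NM


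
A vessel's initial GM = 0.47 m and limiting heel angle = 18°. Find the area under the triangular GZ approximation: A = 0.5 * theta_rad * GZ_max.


Formula: GZ_max = GM * sin(theta); Area = 0.5 * theta_rad * GZ_max
Step 1 — GZ_max = 0.47 * sin(18°) = 0.47 * 0.309017 = 0.145238 m
Step 2 — theta_rad = 18 * pi/180 = 0.314159 rad
Step 3 — Area = 0.5 * 0.314159 * 0.145238 ≈ 0.022814 m·rad (5 s.f.)

0.022814 m·rad


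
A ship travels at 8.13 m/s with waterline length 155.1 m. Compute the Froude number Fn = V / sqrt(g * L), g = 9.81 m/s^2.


Formula: Fn = V / sqrt(g * L)
Step 1 — g * L = 9.81 * 155.1 = 1521.531
Step 2 — sqrt(g * L) = sqrt(1521.531) = 39.006807
Step 3 — Fn = 8.13 / 39.006807 ≈ 0.20843 (5 s.f.)

0.20843


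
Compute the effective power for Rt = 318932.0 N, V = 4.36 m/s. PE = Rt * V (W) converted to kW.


Formula: PE = Rt * V / 1000 (kW)
Step 1 — PE (W) = 318932.0 * 4.36 = 1390543.52 W
Step 2 — PE (kW) = 1390543.52 / 1000 ≈ 1390.5 kW (5 s.f.)

1390.5 kW


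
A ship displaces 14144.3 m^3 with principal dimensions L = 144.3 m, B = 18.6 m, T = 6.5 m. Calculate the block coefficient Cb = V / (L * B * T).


Formula: Cb = V / (L * B * T)
Step 1 — L * B * T = 144.3 * 18.6 * 6.5 = 17445.87 m^3
Step 2 — Cb = 14144.3 / 17445.87 ≈ 0.81075 (5 s.f.)

0.81075


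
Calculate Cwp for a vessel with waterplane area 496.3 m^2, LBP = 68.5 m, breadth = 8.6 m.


Formula: Cwp = Aw / (L * B)
Step 1 — L * B = 68.5 * 8.6 = 589.1 m^2
Step 2 — Cwp = 496.3 / 589.1 ≈ 0.84247 (5 s.f.)

0.84247


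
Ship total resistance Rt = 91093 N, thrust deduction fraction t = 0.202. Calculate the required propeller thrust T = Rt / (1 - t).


Formula: T = Rt / (1 - t)
Step 1 — (1 - t) = 1 - 0.202 = 0.798
Step 2 — T = 91093 / 0.798 ≈ 114150 N (5 s.f.)

114150 N


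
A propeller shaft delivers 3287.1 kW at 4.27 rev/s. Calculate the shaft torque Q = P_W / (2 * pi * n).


Formula: Q = P_W / (2 * pi * n)
Step 1 — P_W = 3287.1 kW * 1000 = 3287100.0 W
Step 2 — 2 * pi * n = 2 * pi * 4.27 = 26.829201
Step 3 — Q = 3287100.0 / 26.829201 ≈ 122520 N·m (5 s.f.)

122520 N·m


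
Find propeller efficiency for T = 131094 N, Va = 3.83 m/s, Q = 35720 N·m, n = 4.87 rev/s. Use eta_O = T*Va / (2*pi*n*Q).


Formula: eta = T * Va / (2 * pi * n * Q)
Step 1 — numerator = T * Va = 131094 * 3.83 = 502090.02
Step 2 — 2 * pi * n = 2 * pi * 4.87 = 30.599112
Step 3 — denominator = 30.599112 * 35720 = 1093000.28
Step 4 — eta = 502090.02 / 1093000.28 ≈ 0.45937 (5 s.f.)

0.45937


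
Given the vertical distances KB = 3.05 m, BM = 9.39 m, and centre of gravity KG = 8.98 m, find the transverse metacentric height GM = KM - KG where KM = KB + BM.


Formula: GM = KB + BM - KG
Step 1 — KM = KB + BM = 3.05 + 9.39 = 12.44 m
Step 2 — GM = KM - KG = 12.44 - 8.98 = 3.46 m

3.46 m


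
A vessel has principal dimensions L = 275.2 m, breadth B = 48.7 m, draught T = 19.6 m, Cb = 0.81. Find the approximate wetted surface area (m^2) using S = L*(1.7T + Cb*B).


Formula: S = 1.7*L*T + V/T with V = Cb*L*B*T, i.e. S = L * (1.7*T + Cb*B)
Step 1 — 1.7*T = 1.7 * 19.6 = 33.32 m
Step 2 — Cb*B = 0.81 * 48.7 = 39.447 m
Step 3 — 1.7*T + Cb*B = 33.32 + 39.447 = 72.767 m
Step 4 — S = 275.2 * 72.767 ≈ 20025 m^2 (5 s.f.)

20025 m^2


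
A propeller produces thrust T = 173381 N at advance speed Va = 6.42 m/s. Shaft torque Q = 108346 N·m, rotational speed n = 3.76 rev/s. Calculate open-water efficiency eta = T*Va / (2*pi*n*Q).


Formula: eta = T * Va / (2 * pi * n * Q)
Step 1 — numerator = T * Va = 173381 * 6.42 = 1113106.02
Step 2 — 2 * pi * n = 2 * pi * 3.76 = 23.624777
Step 3 — denominator = 23.624777 * 108346 = 2559650.09
Step 4 — eta = 1113106.02 / 2559650.09 ≈ 0.43487 (5 s.f.)

0.43487


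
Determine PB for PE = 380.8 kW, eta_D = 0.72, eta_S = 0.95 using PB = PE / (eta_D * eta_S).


Formula: PB = PE / (eta_D * eta_S)
Step 1 — combined efficiency = eta_D * eta_S = 0.72 * 0.95 = 0.684
Step 2 — PB = 380.8 / 0.684 ≈ 556.73 kW (5 s.f.)

556.73 kW


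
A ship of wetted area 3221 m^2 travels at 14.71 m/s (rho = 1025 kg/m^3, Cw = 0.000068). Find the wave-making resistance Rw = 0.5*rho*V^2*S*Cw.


Formula: Rw = 0.5 * rho * V^2 * S * Cw
Step 1 — V^2 = 14.71^2 = 216.3841
Step 2 — 0.5 * rho * V^2 = 0.5 * 1025 * 216.3841 = 110896.85125
Step 3 — Rw = 110896.85125 * 3221 * 0.000068 ≈ 24290 N (5 s.f.)

24290 N


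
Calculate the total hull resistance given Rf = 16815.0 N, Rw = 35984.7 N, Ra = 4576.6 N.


Formula: Rt = Rf + Rw + Ra
Substituting: Rt = 16815.0 + 35984.7 + 4576.6
Result: Rt = 57376.3 N

57376.3 N


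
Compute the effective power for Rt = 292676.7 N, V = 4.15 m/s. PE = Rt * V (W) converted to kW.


Formula: PE = Rt * V / 1000 (kW)
Step 1 — PE (W) = 292676.7 * 4.15 = 1214608.305 W
Step 2 — PE (kW) = 1214608.305 / 1000 ≈ 1214.6 kW (5 s.f.)

1214.6 kW


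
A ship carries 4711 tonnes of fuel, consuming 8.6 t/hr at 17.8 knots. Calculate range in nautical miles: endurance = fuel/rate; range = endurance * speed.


Formula: endurance = fuel / rate; range = endurance * speed
Step 1 — endurance = 4711 / 8.6 = 547.7907 hours
Step 2 — range = 547.7907 * 17.8 ≈ 9750.7 nautical miles (5 s.f.)

9750.7 NM


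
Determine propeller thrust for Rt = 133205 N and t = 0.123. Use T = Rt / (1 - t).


Formula: T = Rt / (1 - t)
Step 1 — (1 - t) = 1 - 0.123 = 0.877
Step 2 — T = 133205 / 0.877 ≈ 151890 N (5 s.f.)

151890 N


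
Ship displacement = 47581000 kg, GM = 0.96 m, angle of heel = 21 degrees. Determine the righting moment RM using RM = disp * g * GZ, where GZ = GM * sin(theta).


Formula: GZ = GM * sin(theta); RM = disp * g * GZ
Step 1 — GZ = 0.96 * sin(21°) = 0.96 * 0.358368 = 0.344033 m
Step 2 — RM = 47581000 * 9.81 * 0.344033 ≈ 160580000 N·m (5 s.f.)

160580000 N·m


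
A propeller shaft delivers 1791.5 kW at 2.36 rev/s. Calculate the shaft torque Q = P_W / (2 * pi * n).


Formula: Q = P_W / (2 * pi * n)
Step 1 — P_W = 1791.5 kW * 1000 = 1791500.0 W
Step 2 — 2 * pi * n = 2 * pi * 2.36 = 14.828317
Step 3 — Q = 1791500.0 / 14.828317 ≈ 120820 N·m (5 s.f.)

120820 N·m


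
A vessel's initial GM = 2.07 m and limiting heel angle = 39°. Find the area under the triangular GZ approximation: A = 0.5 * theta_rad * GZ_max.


Formula: GZ_max = GM * sin(theta); Area = 0.5 * theta_rad * GZ_max
Step 1 — GZ_max = 2.07 * sin(39°) = 2.07 * 0.62932 = 1.302692 m
Step 2 — theta_rad = 39 * pi/180 = 0.680678 rad
Step 3 — Area = 0.5 * 0.680678 * 1.302692 ≈ 0.44336 m·rad (5 s.f.)

0.44336 m·rad


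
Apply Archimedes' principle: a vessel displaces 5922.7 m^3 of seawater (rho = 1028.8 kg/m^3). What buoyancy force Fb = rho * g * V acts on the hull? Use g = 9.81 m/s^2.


Formula: Fb = rho * g * V
Substituting: Fb = 1028.8 * 9.81 * 5922.7
Intermediate: 1028.8 * 9.81 = 10092.528
Result: Fb = 10092.528 * 5922.7 ≈ 59775000 N (5 s.f.)

59775000 N


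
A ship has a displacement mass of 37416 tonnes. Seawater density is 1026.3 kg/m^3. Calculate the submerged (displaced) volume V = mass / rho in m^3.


Formula: V = mass / rho
Step 1 — convert tonnes to kg: 37416 t * 1000 = 37416000 kg
Step 2 — V = 37416000 / 1026.3 ≈ 36457 m^3 (5 s.f.)

36457 m^3


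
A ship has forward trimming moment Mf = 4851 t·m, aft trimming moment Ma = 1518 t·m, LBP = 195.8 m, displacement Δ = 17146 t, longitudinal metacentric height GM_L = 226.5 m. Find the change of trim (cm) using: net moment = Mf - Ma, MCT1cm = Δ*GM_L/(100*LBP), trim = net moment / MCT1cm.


Formula: net trimming moment = Mf - Ma; MCT1cm = Δ*GM_L/(100*LBP); trim = net moment / MCT1cm
Step 1 — net trimming moment = 4851 - 1518 = 3333 t·m
Step 2 — MCT1cm = 17146 * 226.5 / (100 * 195.8) = 198.3437 t·m/cm
Step 3 — trim = 3333 / 198.3437 ≈ 16.804 cm (5 s.f.)

16.804 cm


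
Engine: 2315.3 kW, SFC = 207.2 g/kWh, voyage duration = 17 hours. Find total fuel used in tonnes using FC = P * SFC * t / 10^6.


Formula: FC (tonnes) = P * SFC * t / 1,000,000
Step 1 — P * SFC * t = 2315.3 * 207.2 * 17 = 8155412.72 g
Step 2 — FC (tonnes) = 8155412.72 / 1,000,000 ≈ 8.1554 tonnes (5 s.f.)

8.1554 tonnes


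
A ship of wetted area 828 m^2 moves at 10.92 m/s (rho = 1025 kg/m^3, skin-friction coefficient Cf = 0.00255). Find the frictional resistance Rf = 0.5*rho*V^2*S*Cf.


Formula: Rf = 0.5 * rho * V^2 * S * Cf
Step 1 — V^2 = 10.92^2 = 119.2464
Step 2 — 0.5 * rho * V^2 = 0.5 * 1025 * 119.2464 = 61113.78
Step 3 — Rf = 61113.78 * 828 * 0.00255 ≈ 129040 N (5 s.f.)

129040 N


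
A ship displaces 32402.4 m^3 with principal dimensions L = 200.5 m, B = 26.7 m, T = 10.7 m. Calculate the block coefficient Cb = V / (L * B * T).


Formula: Cb = V / (L * B * T)
Step 1 — L * B * T = 200.5 * 26.7 * 10.7 = 57280.845 m^3
Step 2 — Cb = 32402.4 / 57280.845 ≈ 0.56568 (5 s.f.)

0.56568


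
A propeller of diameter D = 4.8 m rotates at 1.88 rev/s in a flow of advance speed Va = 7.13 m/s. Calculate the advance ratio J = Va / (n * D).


Formula: J = Va / (n * D)
Step 1 — n * D = 1.88 * 4.8 = 9.024
Step 2 — J = 7.13 / 9.024 ≈ 0.79012 (5 s.f.)

0.79012


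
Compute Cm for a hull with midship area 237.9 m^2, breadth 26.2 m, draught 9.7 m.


Formula: Cm = Am / (B * T)
Step 1 — B * T = 26.2 * 9.7 = 254.14 m^2
Step 2 — Cm = 237.9 / 254.14 ≈ 0.93610 (5 s.f.)

0.93610


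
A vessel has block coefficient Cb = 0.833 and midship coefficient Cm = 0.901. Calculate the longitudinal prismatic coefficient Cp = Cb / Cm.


Formula: Cp = Cb / Cm
Substituting: Cp = 0.833 / 0.901
Result: Cp ≈ 0.92453 (5 s.f.)

0.92453


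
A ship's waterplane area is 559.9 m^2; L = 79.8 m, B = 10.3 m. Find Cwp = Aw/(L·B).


Formula: Cwp = Aw / (L * B)
Step 1 — L * B = 79.8 * 10.3 = 821.94 m^2
Step 2 — Cwp = 559.9 / 821.94 ≈ 0.68119 (5 s.f.)

0.68119


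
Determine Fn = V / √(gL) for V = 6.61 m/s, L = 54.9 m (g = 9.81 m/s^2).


Formula: Fn = V / sqrt(g * L)
Step 1 — g * L = 9.81 * 54.9 = 538.569
Step 2 — sqrt(g * L) = sqrt(538.569) = 23.207089
Step 3 — Fn = 6.61 / 23.207089 ≈ 0.28483 (5 s.f.)

0.28483


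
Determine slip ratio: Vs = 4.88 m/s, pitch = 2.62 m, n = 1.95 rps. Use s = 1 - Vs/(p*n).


Formula: s = 1 - Vs / (p * n)
Step 1 — p * n = 2.62 * 1.95 = 5.109
Step 2 — Vs / (p*n) = 4.88 / 5.109 = 0.955177 (6 d.p.)
Step 3 — s = 1 - 0.955177 = 0.044823

0.044823


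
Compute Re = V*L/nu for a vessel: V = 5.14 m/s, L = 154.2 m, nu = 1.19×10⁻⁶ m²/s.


Formula: Re = V * L / nu
Step 1 — V * L = 5.14 * 154.2 = 792.588 m^2/s
Step 2 — Re = 792.588 / 1.19e-6 = 6.66e+08

6.66e+08


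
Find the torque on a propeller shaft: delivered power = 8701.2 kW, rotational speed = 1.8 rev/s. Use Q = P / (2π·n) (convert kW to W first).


Formula: Q = P_W / (2 * pi * n)
Step 1 — P_W = 8701.2 kW * 1000 = 8701200.0 W
Step 2 — 2 * pi * n = 2 * pi * 1.8 = 11.309734
Step 3 — Q = 8701200.0 / 11.309734 ≈ 769350 N·m (5 s.f.)

769350 N·m


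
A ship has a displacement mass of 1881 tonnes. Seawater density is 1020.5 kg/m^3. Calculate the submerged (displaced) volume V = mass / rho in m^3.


Formula: V = mass / rho
Step 1 — convert tonnes to kg: 1881 t * 1000 = 1881000 kg
Step 2 — V = 1881000 / 1020.5 ≈ 1843.2 m^3 (5 s.f.)

1843.2 m^3


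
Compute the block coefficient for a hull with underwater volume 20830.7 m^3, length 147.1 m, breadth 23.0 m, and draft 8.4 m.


Formula: Cb = V / (L * B * T)
Step 1 — L * B * T = 147.1 * 23.0 * 8.4 = 28419.72 m^3
Step 2 — Cb = 20830.7 / 28419.72 ≈ 0.73297 (5 s.f.)

0.73297


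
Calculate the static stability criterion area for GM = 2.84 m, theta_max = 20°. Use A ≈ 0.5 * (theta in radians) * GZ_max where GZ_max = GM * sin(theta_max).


Formula: GZ_max = GM * sin(theta); Area = 0.5 * theta_rad * GZ_max
Step 1 — GZ_max = 2.84 * sin(20°) = 2.84 * 0.34202 = 0.971337 m
Step 2 — theta_rad = 20 * pi/180 = 0.349066 rad
Step 3 — Area = 0.5 * 0.349066 * 0.971337 ≈ 0.16953 m·rad (5 s.f.)

0.16953 m·rad


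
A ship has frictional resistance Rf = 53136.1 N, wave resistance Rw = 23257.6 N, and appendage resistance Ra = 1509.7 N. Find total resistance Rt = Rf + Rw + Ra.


Formula: Rt = Rf + Rw + Ra
Substituting: Rt = 53136.1 + 23257.6 + 1509.7
Result: Rt = 77903.4 N

77903.4 N


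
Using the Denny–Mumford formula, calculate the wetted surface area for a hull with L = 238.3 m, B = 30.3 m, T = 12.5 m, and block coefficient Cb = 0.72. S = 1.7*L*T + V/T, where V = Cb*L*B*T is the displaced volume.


Formula: S = 1.7*L*T + V/T with V = Cb*L*B*T, i.e. S = L * (1.7*T + Cb*B)
Step 1 — 1.7*T = 1.7 * 12.5 = 21.25 m
Step 2 — Cb*B = 0.72 * 30.3 = 21.816 m
Step 3 — 1.7*T + Cb*B = 21.25 + 21.816 = 43.066 m
Step 4 — S = 238.3 * 43.066 ≈ 10263 m^2 (5 s.f.)

10263 m^2


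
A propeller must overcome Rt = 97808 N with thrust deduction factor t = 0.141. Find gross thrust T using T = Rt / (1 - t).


Formula: T = Rt / (1 - t)
Step 1 — (1 - t) = 1 - 0.141 = 0.859
Step 2 — T = 97808 / 0.859 ≈ 113860 N (5 s.f.)

113860 N


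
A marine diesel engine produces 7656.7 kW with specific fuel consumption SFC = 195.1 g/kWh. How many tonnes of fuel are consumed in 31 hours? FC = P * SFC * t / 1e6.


Formula: FC (tonnes) = P * SFC * t / 1,000,000
Step 1 — P * SFC * t = 7656.7 * 195.1 * 31 = 46308487.27 g
Step 2 — FC (tonnes) = 46308487.27 / 1,000,000 ≈ 46.308 tonnes (5 s.f.)

46.308 tonnes


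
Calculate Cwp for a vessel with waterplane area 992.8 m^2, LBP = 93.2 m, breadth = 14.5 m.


Formula: Cwp = Aw / (L * B)
Step 1 — L * B = 93.2 * 14.5 = 1351.4 m^2
Step 2 — Cwp = 992.8 / 1351.4 ≈ 0.73465 (5 s.f.)

0.73465


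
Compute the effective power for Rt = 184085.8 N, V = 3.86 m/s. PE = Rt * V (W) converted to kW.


Formula: PE = Rt * V / 1000 (kW)
Step 1 — PE (W) = 184085.8 * 3.86 = 710571.188 W
Step 2 — PE (kW) = 710571.188 / 1000 ≈ 710.57 kW (5 s.f.)

710.57 kW


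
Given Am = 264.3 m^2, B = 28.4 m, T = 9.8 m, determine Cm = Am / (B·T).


Formula: Cm = Am / (B * T)
Step 1 — B * T = 28.4 * 9.8 = 278.32 m^2
Step 2 — Cm = 264.3 / 278.32 ≈ 0.94963 (5 s.f.)

0.94963


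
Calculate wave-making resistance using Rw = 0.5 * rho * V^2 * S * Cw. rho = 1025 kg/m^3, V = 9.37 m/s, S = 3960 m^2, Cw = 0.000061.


Formula: Rw = 0.5 * rho * V^2 * S * Cw
Step 1 — V^2 = 9.37^2 = 87.7969
Step 2 — 0.5 * rho * V^2 = 0.5 * 1025 * 87.7969 = 44995.91125
Step 3 — Rw = 44995.91125 * 3960 * 0.000061 ≈ 10869 N (5 s.f.)

10869 N


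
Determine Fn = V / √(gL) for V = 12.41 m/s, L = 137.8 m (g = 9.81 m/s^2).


Formula: Fn = V / sqrt(g * L)
Step 1 — g * L = 9.81 * 137.8 = 1351.818
Step 2 — sqrt(g * L) = sqrt(1351.818) = 36.767078
Step 3 — Fn = 12.41 / 36.767078 ≈ 0.33753 (5 s.f.)

0.33753


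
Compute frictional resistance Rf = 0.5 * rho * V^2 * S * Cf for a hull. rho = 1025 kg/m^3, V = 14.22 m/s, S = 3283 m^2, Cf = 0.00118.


Formula: Rf = 0.5 * rho * V^2 * S * Cf
Step 1 — V^2 = 14.22^2 = 202.2084
Step 2 — 0.5 * rho * V^2 = 0.5 * 1025 * 202.2084 = 103631.805
Step 3 — Rf = 103631.805 * 3283 * 0.00118 ≈ 401460 N (5 s.f.)

401460 N


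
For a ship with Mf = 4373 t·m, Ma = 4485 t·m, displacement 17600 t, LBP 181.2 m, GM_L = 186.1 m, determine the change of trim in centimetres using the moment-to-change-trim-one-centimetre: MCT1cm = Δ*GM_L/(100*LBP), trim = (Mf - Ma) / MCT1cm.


Formula: net trimming moment = Mf - Ma; MCT1cm = Δ*GM_L/(100*LBP); trim = net moment / MCT1cm
Step 1 — net trimming moment = 4373 - 4485 = -112 t·m
Step 2 — MCT1cm = 17600 * 186.1 / (100 * 181.2) = 180.7594 t·m/cm
Step 3 — trim = -112 / 180.7594 ≈ -0.61961 cm (5 s.f.)

-0.61961 cm


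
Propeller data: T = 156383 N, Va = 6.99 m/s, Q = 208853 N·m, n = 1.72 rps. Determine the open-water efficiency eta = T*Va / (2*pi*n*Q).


Formula: eta = T * Va / (2 * pi * n * Q)
Step 1 — numerator = T * Va = 156383 * 6.99 = 1093117.17
Step 2 — 2 * pi * n = 2 * pi * 1.72 = 10.807079
Step 3 — denominator = 10.807079 * 208853 = 2257090.87
Step 4 — eta = 1093117.17 / 2257090.87 ≈ 0.48430 (5 s.f.)

0.48430


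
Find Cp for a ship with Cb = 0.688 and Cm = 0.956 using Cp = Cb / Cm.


Formula: Cp = Cb / Cm
Substituting: Cp = 0.688 / 0.956
Result: Cp ≈ 0.71967 (5 s.f.)

0.71967


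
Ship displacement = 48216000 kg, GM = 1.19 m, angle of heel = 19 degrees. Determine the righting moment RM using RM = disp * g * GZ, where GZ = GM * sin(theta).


Formula: GZ = GM * sin(theta); RM = disp * g * GZ
Step 1 — GZ = 1.19 * sin(19°) = 1.19 * 0.325568 = 0.387426 m
Step 2 — RM = 48216000 * 9.81 * 0.387426 ≈ 183250000 N·m (5 s.f.)

183250000 N·m


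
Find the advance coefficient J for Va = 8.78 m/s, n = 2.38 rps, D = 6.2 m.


Formula: J = Va / (n * D)
Step 1 — n * D = 2.38 * 6.2 = 14.756
Step 2 — J = 8.78 / 14.756 ≈ 0.59501 (5 s.f.)

0.59501


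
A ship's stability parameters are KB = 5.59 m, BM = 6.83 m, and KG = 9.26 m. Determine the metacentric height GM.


Formula: GM = KB + BM - KG
Step 1 — KM = KB + BM = 5.59 + 6.83 = 12.42 m
Step 2 — GM = KM - KG = 12.42 - 9.26 = 3.16 m

3.16 m


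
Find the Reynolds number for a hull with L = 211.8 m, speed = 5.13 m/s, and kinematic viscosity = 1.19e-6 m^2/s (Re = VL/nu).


Formula: Re = V * L / nu
Step 1 — V * L = 5.13 * 211.8 = 1086.534 m^2/s
Step 2 — Re = 1086.534 / 1.19e-6 = 9.13e+08

9.13e+08


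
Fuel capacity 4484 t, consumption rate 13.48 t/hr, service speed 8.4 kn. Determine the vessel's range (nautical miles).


Formula: endurance = fuel / rate; range = endurance * speed
Step 1 — endurance = 4484 / 13.48 = 332.6409 hours
Step 2 — range = 332.6409 * 8.4 ≈ 2794.2 nautical miles (5 s.f.)

2794.2 NM


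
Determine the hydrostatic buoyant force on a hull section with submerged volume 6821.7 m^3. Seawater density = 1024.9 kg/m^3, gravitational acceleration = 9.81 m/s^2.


Formula: Fb = rho * g * V
Substituting: Fb = 1024.9 * 9.81 * 6821.7
Intermediate: 1024.9 * 9.81 = 10054.269
Result: Fb = 10054.269 * 6821.7 ≈ 68587000 N (5 s.f.)

68587000 N


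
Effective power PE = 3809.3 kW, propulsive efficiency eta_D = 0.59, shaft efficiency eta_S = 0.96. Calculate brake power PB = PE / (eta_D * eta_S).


Formula: PB = PE / (eta_D * eta_S)
Step 1 — combined efficiency = eta_D * eta_S = 0.59 * 0.96 = 0.5664
Step 2 — PB = 3809.3 / 0.5664 ≈ 6725.5 kW (5 s.f.)

6725.5 kW


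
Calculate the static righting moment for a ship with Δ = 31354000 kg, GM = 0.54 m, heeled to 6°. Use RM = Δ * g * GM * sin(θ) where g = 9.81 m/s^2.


Formula: GZ = GM * sin(theta); RM = disp * g * GZ
Step 1 — GZ = 0.54 * sin(6°) = 0.54 * 0.104528 = 0.056445 m
Step 2 — RM = 31354000 * 9.81 * 0.056445 ≈ 17362000 N·m (5 s.f.)

17362000 N·m


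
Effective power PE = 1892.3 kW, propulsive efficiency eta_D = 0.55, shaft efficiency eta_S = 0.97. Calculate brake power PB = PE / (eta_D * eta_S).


Formula: PB = PE / (eta_D * eta_S)
Step 1 — combined efficiency = eta_D * eta_S = 0.55 * 0.97 = 0.5335
Step 2 — PB = 1892.3 / 0.5335 ≈ 3547.0 kW (5 s.f.)

3547.0 kW


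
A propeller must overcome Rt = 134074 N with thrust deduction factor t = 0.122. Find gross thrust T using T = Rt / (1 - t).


Formula: T = Rt / (1 - t)
Step 1 — (1 - t) = 1 - 0.122 = 0.878
Step 2 — T = 134074 / 0.878 ≈ 152700 N (5 s.f.)

152700 N


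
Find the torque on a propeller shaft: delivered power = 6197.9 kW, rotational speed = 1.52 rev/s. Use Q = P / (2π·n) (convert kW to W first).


Formula: Q = P_W / (2 * pi * n)
Step 1 — P_W = 6197.9 kW * 1000 = 6197900.0 W
Step 2 — 2 * pi * n = 2 * pi * 1.52 = 9.550442
Step 3 — Q = 6197900.0 / 9.550442 ≈ 648960 N·m (5 s.f.)

648960 N·m


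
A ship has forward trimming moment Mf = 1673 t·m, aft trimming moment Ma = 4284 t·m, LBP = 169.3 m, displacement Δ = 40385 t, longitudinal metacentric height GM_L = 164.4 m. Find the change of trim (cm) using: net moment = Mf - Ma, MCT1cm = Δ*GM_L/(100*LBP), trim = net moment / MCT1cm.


Formula: net trimming moment = Mf - Ma; MCT1cm = Δ*GM_L/(100*LBP); trim = net moment / MCT1cm
Step 1 — net trimming moment = 1673 - 4284 = -2611 t·m
Step 2 — MCT1cm = 40385 * 164.4 / (100 * 169.3) = 392.1615 t·m/cm
Step 3 — trim = -2611 / 392.1615 ≈ -6.6580 cm (5 s.f.)

-6.6580 cm


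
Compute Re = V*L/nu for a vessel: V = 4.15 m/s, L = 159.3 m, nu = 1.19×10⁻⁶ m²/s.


Formula: Re = V * L / nu
Step 1 — V * L = 4.15 * 159.3 = 661.095 m^2/s
Step 2 — Re = 661.095 / 1.19e-6 = 5.56e+08

5.56e+08


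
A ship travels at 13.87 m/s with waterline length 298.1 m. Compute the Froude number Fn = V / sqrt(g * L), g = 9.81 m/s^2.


Formula: Fn = V / sqrt(g * L)
Step 1 — g * L = 9.81 * 298.1 = 2924.361
Step 2 — sqrt(g * L) = sqrt(2924.361) = 54.077361
Step 3 — Fn = 13.87 / 54.077361 ≈ 0.25648 (5 s.f.)

0.25648


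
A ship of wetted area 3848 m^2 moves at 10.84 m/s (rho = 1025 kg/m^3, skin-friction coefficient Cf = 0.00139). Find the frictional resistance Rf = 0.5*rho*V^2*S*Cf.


Formula: Rf = 0.5 * rho * V^2 * S * Cf
Step 1 — V^2 = 10.84^2 = 117.5056
Step 2 — 0.5 * rho * V^2 = 0.5 * 1025 * 117.5056 = 60221.62
Step 3 — Rf = 60221.62 * 3848 * 0.00139 ≈ 322110 N (5 s.f.)

322110 N


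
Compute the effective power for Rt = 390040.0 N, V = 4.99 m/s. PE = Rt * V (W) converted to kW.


Formula: PE = Rt * V / 1000 (kW)
Step 1 — PE (W) = 390040.0 * 4.99 = 1946299.6 W
Step 2 — PE (kW) = 1946299.6 / 1000 ≈ 1946.3 kW (5 s.f.)

1946.3 kW


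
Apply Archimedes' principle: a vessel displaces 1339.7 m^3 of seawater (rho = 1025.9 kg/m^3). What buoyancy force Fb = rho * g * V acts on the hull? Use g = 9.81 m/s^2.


Formula: Fb = rho * g * V
Substituting: Fb = 1025.9 * 9.81 * 1339.7
Intermediate: 1025.9 * 9.81 = 10064.079
Result: Fb = 10064.079 * 1339.7 ≈ 13483000 N (5 s.f.)

13483000 N


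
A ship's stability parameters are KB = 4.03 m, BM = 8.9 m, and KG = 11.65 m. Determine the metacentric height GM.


Formula: GM = KB + BM - KG
Step 1 — KM = KB + BM = 4.03 + 8.9 = 12.93 m
Step 2 — GM = KM - KG = 12.93 - 11.65 = 1.28 m

1.28 m


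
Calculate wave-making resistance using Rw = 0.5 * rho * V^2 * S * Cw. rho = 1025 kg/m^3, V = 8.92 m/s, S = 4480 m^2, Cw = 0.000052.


Formula: Rw = 0.5 * rho * V^2 * S * Cw
Step 1 — V^2 = 8.92^2 = 79.5664
Step 2 — 0.5 * rho * V^2 = 0.5 * 1025 * 79.5664 = 40777.78
Step 3 — Rw = 40777.78 * 4480 * 0.000052 ≈ 9499.6 N (5 s.f.)

9499.6 N


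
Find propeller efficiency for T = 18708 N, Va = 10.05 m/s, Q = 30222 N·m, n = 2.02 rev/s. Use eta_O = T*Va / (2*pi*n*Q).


Formula: eta = T * Va / (2 * pi * n * Q)
Step 1 — numerator = T * Va = 18708 * 10.05 = 188015.4
Step 2 — 2 * pi * n = 2 * pi * 2.02 = 12.692034
Step 3 — denominator = 12.692034 * 30222 = 383578.65
Step 4 — eta = 188015.4 / 383578.65 ≈ 0.49016 (5 s.f.)

0.49016


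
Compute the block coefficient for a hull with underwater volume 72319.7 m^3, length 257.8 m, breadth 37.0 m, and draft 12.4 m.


Formula: Cb = V / (L * B * T)
Step 1 — L * B * T = 257.8 * 37.0 * 12.4 = 118278.64 m^3
Step 2 — Cb = 72319.7 / 118278.64 ≈ 0.61143 (5 s.f.)

0.61143


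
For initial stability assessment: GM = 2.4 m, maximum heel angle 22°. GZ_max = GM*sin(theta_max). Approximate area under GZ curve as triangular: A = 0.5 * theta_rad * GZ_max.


Formula: GZ_max = GM * sin(theta); Area = 0.5 * theta_rad * GZ_max
Step 1 — GZ_max = 2.4 * sin(22°) = 2.4 * 0.374607 = 0.899057 m
Step 2 — theta_rad = 22 * pi/180 = 0.383972 rad
Step 3 — Area = 0.5 * 0.383972 * 0.899057 ≈ 0.17261 m·rad (5 s.f.)

0.17261 m·rad


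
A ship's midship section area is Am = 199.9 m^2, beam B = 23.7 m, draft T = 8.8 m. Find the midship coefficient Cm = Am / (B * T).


Formula: Cm = Am / (B * T)
Step 1 — B * T = 23.7 * 8.8 = 208.56 m^2
Step 2 — Cm = 199.9 / 208.56 ≈ 0.95848 (5 s.f.)

0.95848


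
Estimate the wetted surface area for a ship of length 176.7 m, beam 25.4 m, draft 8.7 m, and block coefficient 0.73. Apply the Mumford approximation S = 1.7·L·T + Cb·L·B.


Formula: S = 1.7*L*T + V/T with V = Cb*L*B*T, i.e. S = L * (1.7*T + Cb*B)
Step 1 — 1.7*T = 1.7 * 8.7 = 14.79 m
Step 2 — Cb*B = 0.73 * 25.4 = 18.542 m
Step 3 — 1.7*T + Cb*B = 14.79 + 18.542 = 33.332 m
Step 4 — S = 176.7 * 33.332 ≈ 5889.8 m^2 (5 s.f.)

5889.8 m^2


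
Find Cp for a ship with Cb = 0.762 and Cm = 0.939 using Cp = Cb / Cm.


Formula: Cp = Cb / Cm
Substituting: Cp = 0.762 / 0.939
Result: Cp ≈ 0.81150 (5 s.f.)

0.81150


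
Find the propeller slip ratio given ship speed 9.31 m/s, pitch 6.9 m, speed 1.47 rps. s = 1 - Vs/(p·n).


Formula: s = 1 - Vs / (p * n)
Step 1 — p * n = 6.9 * 1.47 = 10.143
Step 2 — Vs / (p*n) = 9.31 / 10.143 = 0.917874 (6 d.p.)
Step 3 — s = 1 - 0.917874 = 0.082126

0.082126


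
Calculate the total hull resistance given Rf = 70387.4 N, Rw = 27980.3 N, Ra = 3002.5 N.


Formula: Rt = Rf + Rw + Ra
Substituting: Rt = 70387.4 + 27980.3 + 3002.5
Result: Rt = 101370.2 N

101370.2 N


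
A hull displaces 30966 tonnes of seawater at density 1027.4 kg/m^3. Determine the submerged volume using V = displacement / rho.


Formula: V = mass / rho
Step 1 — convert tonnes to kg: 30966 t * 1000 = 30966000 kg
Step 2 — V = 30966000 / 1027.4 ≈ 30140 m^3 (5 s.f.)

30140 m^3


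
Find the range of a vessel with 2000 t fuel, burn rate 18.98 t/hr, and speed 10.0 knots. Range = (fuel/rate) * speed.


Formula: endurance = fuel / rate; range = endurance * speed
Step 1 — endurance = 2000 / 18.98 = 105.3741 hours
Step 2 — range = 105.3741 * 10.0 ≈ 1053.7 nautical miles (5 s.f.)

1053.7 NM


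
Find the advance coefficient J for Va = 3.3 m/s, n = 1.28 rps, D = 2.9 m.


Formula: J = Va / (n * D)
Step 1 — n * D = 1.28 * 2.9 = 3.712
Step 2 — J = 3.3 / 3.712 ≈ 0.88901 (5 s.f.)

0.88901


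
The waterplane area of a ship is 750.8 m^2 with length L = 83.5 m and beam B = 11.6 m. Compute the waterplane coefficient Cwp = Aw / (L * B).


Formula: Cwp = Aw / (L * B)
Step 1 — L * B = 83.5 * 11.6 = 968.6 m^2
Step 2 — Cwp = 750.8 / 968.6 ≈ 0.77514 (5 s.f.)

0.77514


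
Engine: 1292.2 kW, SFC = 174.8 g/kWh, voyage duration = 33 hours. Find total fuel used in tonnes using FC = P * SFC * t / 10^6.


Formula: FC (tonnes) = P * SFC * t / 1,000,000
Step 1 — P * SFC * t = 1292.2 * 174.8 * 33 = 7453926.48 g
Step 2 — FC (tonnes) = 7453926.48 / 1,000,000 ≈ 7.4539 tonnes (5 s.f.)

7.4539 tonnes


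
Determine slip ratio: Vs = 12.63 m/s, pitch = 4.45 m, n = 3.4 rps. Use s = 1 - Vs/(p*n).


Formula: s = 1 - Vs / (p * n)
Step 1 — p * n = 4.45 * 3.4 = 15.13
Step 2 — Vs / (p*n) = 12.63 / 15.13 = 0.834765 (6 d.p.)
Step 3 — s = 1 - 0.834765 = 0.165235

0.165235
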